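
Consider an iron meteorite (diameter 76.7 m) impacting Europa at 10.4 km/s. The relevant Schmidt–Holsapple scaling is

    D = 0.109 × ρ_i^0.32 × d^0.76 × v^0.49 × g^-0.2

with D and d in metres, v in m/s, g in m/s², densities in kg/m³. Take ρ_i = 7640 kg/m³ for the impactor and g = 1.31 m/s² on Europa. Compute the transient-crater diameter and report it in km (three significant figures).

In SI units: v = 10400 m/s.
ρ_i^0.32 = 7640^0.32 = 17.48
d^0.76 = 76.7^0.76 = 27.07
v^0.49 = 10400^0.49 = 92.97
g^-0.2 = 1.31^-0.2 = 0.9474
D = 0.109 × 17.48 × 27.07 × 92.97 × 0.9474 = 4543 m
   = 4.543 km

D ≈ 4.54 km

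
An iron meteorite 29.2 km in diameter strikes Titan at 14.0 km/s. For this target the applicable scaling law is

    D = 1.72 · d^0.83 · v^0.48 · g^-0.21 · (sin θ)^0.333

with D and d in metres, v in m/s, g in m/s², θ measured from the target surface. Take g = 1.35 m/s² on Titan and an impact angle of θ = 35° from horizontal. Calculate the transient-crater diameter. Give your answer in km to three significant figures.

In SI units: d = 29200 m, v = 14000 m/s.
d^0.83 = 29200^0.83 = 5085
v^0.48 = 14000^0.48 = 97.76
g^-0.21 = 1.35^-0.21 = 0.9389
(sin 35°)^0.333 = 0.5736^0.333 = 0.8310
D = 1.72 × 5085 × 97.76 × 0.9389 × 0.8310 = 6.671 × 10^5 m
   = 667.1 km

D ≈ 667 km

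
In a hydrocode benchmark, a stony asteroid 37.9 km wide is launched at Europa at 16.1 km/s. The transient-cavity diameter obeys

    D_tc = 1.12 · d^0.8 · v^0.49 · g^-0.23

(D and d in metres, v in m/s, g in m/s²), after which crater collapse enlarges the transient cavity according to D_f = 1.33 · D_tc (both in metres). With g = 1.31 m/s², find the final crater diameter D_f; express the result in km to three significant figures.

In SI: d = 37900 m, v = 16100 m/s.
d^0.8 = 37900^0.8 = 4602
v^0.49 = 16100^0.49 = 115.2
g^-0.23 = 1.31^-0.23 = 0.9398
D_tc = 1.12 × 4602 × 115.2 × 0.9398 = 5.580 × 10^5 m
D_f = 1.33 × 5.580 × 10^5 = 7.421 × 10^5 m
     = 742.1 km

D_f ≈ 742 km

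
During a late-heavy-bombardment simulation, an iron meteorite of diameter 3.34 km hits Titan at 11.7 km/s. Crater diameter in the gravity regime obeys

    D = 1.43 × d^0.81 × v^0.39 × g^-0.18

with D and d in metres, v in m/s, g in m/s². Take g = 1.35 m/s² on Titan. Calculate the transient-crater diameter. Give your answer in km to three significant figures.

D ≈ 37.4 km

In SI units: d = 3340 m, v = 11700 m/s.
d^0.81 = 3340^0.81 = 714.9
v^0.39 = 11700^0.39 = 38.60
g^-0.18 = 1.35^-0.18 = 0.9474
D = 1.43 × 714.9 × 38.60 × 0.9474 = 37385 m
   = 37.39 km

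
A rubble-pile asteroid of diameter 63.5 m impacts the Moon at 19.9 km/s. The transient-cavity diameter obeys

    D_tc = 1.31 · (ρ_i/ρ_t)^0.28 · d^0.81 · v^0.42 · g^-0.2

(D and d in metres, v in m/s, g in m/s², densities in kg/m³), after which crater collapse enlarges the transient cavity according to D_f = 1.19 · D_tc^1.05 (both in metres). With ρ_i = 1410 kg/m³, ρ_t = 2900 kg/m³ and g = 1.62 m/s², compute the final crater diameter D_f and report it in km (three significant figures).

D_f ≈ 3.10 km

v = 19900 m/s.
(ρ_i/ρ_t)^0.28 = (1410/2900)^0.28 = 0.8172
d^0.81 = 63.5^0.81 = 28.86
v^0.42 = 19900^0.42 = 63.90
g^-0.2 = 1.62^-0.2 = 0.9080
D_tc = 1.31 × 0.8172 × 28.86 × 63.90 × 0.9080 = 1793 m
D_f = 1.19 × (1793)^1.05 = 3103 m
     = 3.103 km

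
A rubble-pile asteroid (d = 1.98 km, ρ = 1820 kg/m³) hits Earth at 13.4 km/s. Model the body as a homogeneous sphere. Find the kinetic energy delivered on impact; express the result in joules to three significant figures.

d = 1980 m; v = 13400 m/s.
Mass m = (π/6) ρ d³ = (π/6) × 1820 × (1980)³ = 7.397 × 10^12 kg
E = ½ m v² = 0.5 × 7.397 × 10^12 × (13400)² = 6.641 × 10^20 J

E ≈ 6.64 × 10^20 J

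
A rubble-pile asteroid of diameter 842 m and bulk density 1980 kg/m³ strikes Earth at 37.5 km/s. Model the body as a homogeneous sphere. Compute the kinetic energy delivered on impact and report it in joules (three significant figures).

E ≈ 4.35 × 10^20 J

v = 37500 m/s.
Mass m = (π/6) ρ d³ = (π/6) × 1980 × (842)³ = 6.189 × 10^11 kg
E = ½ m v² = 0.5 × 6.189 × 10^11 × (37500)² = 4.352 × 10^20 J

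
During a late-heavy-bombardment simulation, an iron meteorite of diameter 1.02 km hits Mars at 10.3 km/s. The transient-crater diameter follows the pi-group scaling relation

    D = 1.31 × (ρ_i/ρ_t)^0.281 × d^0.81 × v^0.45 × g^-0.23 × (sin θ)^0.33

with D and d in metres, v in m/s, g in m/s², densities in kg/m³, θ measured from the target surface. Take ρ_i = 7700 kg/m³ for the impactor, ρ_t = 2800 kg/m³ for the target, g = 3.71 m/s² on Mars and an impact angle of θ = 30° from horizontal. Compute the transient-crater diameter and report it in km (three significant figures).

D ≈ 17.9 km

In SI units: d = 1020 m, v = 10300 m/s.
(ρ_i/ρ_t)^0.281 = (7700/2800)^0.281 = 1.329
d^0.81 = 1020^0.81 = 273.5
v^0.45 = 10300^0.45 = 63.94
g^-0.23 = 3.71^-0.23 = 0.7397
(sin 30°)^0.33 = 0.5000^0.33 = 0.7955
D = 1.31 × 1.329 × 273.5 × 63.94 × 0.7397 × 0.7955 = 17915 m
   = 17.92 km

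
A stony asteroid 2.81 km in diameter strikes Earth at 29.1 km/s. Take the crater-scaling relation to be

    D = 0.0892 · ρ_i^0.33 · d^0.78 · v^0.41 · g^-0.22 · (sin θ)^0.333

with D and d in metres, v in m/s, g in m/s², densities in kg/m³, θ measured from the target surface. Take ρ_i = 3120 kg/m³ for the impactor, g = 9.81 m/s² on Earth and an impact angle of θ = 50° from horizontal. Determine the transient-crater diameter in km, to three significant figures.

In SI units: d = 2810 m, v = 29100 m/s.
ρ_i^0.33 = 3120^0.33 = 14.23
d^0.78 = 2810^0.78 = 489.8
v^0.41 = 29100^0.41 = 67.64
g^-0.22 = 9.81^-0.22 = 0.6051
(sin 50°)^0.333 = 0.7660^0.333 = 0.9151
D = 0.0892 × 14.23 × 489.8 × 67.64 × 0.6051 × 0.9151 = 23286 m
   = 23.29 km

D ≈ 23.3 km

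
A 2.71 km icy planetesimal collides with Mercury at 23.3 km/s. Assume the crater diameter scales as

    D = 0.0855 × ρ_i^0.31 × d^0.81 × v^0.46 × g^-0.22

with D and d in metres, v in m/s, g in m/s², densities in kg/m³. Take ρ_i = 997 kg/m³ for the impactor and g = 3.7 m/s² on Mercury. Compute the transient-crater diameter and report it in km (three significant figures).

D ≈ 33.6 km

In SI units: d = 2710 m, v = 23300 m/s.
ρ_i^0.31 = 997^0.31 = 8.503
d^0.81 = 2710^0.81 = 603.5
v^0.46 = 23300^0.46 = 102.1
g^-0.22 = 3.7^-0.22 = 0.7499
D = 0.0855 × 8.503 × 603.5 × 102.1 × 0.7499 = 33593 m
   = 33.59 km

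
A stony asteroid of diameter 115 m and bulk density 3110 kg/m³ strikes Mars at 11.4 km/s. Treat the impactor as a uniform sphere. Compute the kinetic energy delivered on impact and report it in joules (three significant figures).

E ≈ 1.61 × 10^17 J

v = 11400 m/s.
Mass m = (π/6) ρ d³ = (π/6) × 3110 × (115)³ = 2.477 × 10^9 kg
E = ½ m v² = 0.5 × 2.477 × 10^9 × (11400)² = 1.610 × 10^17 J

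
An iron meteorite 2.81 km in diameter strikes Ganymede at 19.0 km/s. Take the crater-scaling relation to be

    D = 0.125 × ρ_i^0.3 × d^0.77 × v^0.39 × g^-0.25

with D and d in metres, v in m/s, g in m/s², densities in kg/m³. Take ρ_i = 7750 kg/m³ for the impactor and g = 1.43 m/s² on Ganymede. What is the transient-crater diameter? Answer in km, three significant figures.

In SI units: d = 2810 m, v = 19000 m/s.
ρ_i^0.3 = 7750^0.3 = 14.68
d^0.77 = 2810^0.77 = 452.4
v^0.39 = 19000^0.39 = 46.64
g^-0.25 = 1.43^-0.25 = 0.9145
D = 0.125 × 14.68 × 452.4 × 46.64 × 0.9145 = 35408 m
   = 35.41 km

D ≈ 35.4 km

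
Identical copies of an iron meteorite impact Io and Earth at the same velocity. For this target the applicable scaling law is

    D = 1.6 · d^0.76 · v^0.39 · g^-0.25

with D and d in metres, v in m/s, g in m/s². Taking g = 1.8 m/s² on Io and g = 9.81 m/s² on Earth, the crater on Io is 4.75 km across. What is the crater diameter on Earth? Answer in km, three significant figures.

D ≈ 3.11 km

All impactor-dependent factors cancel in the ratio, leaving D_Earth/D_Io = (g_Earth/g_Io)^-0.25.
(9.81/1.8)^-0.25 = 5.450^-0.25 = 0.6545
D_Earth = 0.6545 × 4.75 km = 3.11 km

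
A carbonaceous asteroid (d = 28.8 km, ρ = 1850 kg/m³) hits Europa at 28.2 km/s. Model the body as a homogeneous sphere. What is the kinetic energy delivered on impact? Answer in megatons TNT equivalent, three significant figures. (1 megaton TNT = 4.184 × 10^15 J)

d = 28800 m; v = 28200 m/s.
Mass m = (π/6) ρ d³ = (π/6) × 1850 × (28800)³ = 2.314 × 10^16 kg
E = ½ m v² = 0.5 × 2.314 × 10^16 × (28200)² = 9.201 × 10^24 J
   = 9.201 × 10^24 / 4.184×10^15 = 2.199 × 10^9 Mt

E ≈ 2.20 × 10^9 Mt TNT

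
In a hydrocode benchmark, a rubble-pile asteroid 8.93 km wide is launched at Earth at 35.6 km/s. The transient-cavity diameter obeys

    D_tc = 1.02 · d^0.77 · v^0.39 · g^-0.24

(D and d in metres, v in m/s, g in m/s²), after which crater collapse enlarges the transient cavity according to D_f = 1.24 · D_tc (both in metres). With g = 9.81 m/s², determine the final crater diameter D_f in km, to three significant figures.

D_f ≈ 48.0 km

In SI: d = 8930 m, v = 35600 m/s.
d^0.77 = 8930^0.77 = 1102
v^0.39 = 35600^0.39 = 59.58
g^-0.24 = 9.81^-0.24 = 0.5781
D_tc = 1.02 × 1102 × 59.58 × 0.5781 = 38720 m
D_f = 1.24 × 38720 = 48013 m
     = 48.01 km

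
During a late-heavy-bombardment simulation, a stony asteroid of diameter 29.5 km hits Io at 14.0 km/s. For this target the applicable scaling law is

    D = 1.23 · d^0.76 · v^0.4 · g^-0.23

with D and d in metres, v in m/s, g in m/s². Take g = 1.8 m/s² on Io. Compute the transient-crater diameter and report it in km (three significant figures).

In SI units: d = 29500 m, v = 14000 m/s.
d^0.76 = 29500^0.76 = 2495
v^0.4 = 14000^0.4 = 45.55
g^-0.23 = 1.8^-0.23 = 0.8735
D = 1.23 × 2495 × 45.55 × 0.8735 = 1.221 × 10^5 m
   = 122.1 km

D ≈ 122 km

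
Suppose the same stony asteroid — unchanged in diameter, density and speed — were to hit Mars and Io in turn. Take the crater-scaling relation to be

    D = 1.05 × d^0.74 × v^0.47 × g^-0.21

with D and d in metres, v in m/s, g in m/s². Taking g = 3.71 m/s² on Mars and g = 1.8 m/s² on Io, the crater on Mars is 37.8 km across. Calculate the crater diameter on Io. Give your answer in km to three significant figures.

All impactor-dependent factors cancel in the ratio, leaving D_Io/D_Mars = (g_Io/g_Mars)^-0.21.
(1.8/3.71)^-0.21 = 0.4852^-0.21 = 1.164
D_Io = 1.164 × 37.8 km = 44.0 km

D ≈ 44.0 km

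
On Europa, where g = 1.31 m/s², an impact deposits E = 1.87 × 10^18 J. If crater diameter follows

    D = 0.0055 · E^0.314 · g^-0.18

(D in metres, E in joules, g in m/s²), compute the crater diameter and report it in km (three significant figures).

E^0.314 = (1.87 × 10^18)^0.314 = 5.462 × 10^5
g^-0.18 = 1.31^-0.18 = 0.9526
D = 0.0055 × 5.462 × 10^5 × 0.9526 = 2862 m
   = 2.862 km

D ≈ 2.86 km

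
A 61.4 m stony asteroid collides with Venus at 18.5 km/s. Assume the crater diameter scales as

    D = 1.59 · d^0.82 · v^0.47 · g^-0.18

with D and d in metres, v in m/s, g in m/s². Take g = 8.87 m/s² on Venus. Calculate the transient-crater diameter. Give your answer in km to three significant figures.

D ≈ 3.18 km

In SI units: v = 18500 m/s.
d^0.82 = 61.4^0.82 = 29.26
v^0.47 = 18500^0.47 = 101.3
g^-0.18 = 8.87^-0.18 = 0.6751
D = 1.59 × 29.26 × 101.3 × 0.6751 = 3182 m
   = 3.182 km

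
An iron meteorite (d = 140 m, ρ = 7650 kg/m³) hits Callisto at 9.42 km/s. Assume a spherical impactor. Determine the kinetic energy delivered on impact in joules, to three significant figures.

v = 9420 m/s.
Mass m = (π/6) ρ d³ = (π/6) × 7650 × (140)³ = 1.099 × 10^10 kg
E = ½ m v² = 0.5 × 1.099 × 10^10 × (9420)² = 4.876 × 10^17 J

E ≈ 4.88 × 10^17 J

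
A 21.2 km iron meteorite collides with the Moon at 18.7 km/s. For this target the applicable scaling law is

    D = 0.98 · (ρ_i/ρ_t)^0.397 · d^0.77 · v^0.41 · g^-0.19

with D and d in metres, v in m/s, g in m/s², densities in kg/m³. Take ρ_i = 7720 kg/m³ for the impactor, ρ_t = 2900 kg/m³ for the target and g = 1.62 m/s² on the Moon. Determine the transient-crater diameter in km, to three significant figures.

D ≈ 160 km

In SI units: d = 21200 m, v = 18700 m/s.
(ρ_i/ρ_t)^0.397 = (7720/2900)^0.397 = 1.475
d^0.77 = 21200^0.77 = 2144
v^0.41 = 18700^0.41 = 56.42
g^-0.19 = 1.62^-0.19 = 0.9124
D = 0.98 × 1.475 × 2144 × 56.42 × 0.9124 = 1.595 × 10^5 m
   = 159.5 km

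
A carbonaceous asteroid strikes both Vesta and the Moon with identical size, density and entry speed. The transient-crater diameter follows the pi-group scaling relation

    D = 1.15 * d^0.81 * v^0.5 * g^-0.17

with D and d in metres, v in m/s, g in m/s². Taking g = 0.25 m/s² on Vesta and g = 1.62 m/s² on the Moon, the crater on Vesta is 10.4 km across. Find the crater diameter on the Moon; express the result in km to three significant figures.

D ≈ 7.57 km

All impactor-dependent factors cancel in the ratio, leaving D_Moon/D_Vesta = (g_Moon/g_Vesta)^-0.17.
(1.62/0.25)^-0.17 = 6.480^-0.17 = 0.7278
D_Moon = 0.7278 × 10.4 km = 7.57 km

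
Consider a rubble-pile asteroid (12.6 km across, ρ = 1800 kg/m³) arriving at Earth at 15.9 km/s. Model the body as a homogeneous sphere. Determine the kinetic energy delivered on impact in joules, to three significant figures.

E ≈ 2.38 × 10^23 J

d = 12600 m; v = 15900 m/s.
Mass m = (π/6) ρ d³ = (π/6) × 1800 × (12600)³ = 1.885 × 10^15 kg
E = ½ m v² = 0.5 × 1.885 × 10^15 × (15900)² = 2.383 × 10^23 J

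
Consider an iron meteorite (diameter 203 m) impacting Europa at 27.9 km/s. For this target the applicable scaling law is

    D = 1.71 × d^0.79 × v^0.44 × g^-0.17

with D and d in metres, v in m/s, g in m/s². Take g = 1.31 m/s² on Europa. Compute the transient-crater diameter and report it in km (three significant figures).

D ≈ 9.82 km

In SI units: v = 27900 m/s.
d^0.79 = 203^0.79 = 66.52
v^0.44 = 27900^0.44 = 90.38
g^-0.17 = 1.31^-0.17 = 0.9551
D = 1.71 × 66.52 × 90.38 × 0.9551 = 9819 m
   = 9.819 km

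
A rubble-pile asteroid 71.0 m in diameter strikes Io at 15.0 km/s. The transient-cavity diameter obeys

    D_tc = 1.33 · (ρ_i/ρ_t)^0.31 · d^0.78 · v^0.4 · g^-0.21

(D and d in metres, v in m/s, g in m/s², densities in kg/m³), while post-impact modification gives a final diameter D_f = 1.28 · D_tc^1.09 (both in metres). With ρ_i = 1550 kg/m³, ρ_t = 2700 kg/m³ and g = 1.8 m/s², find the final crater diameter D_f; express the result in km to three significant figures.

v = 15000 m/s.
(ρ_i/ρ_t)^0.31 = (1550/2700)^0.31 = 0.8419
d^0.78 = 71^0.78 = 27.80
v^0.4 = 15000^0.4 = 46.82
g^-0.21 = 1.8^-0.21 = 0.8839
D_tc = 1.33 × 0.8419 × 27.80 × 46.82 × 0.8839 = 1288 m
D_f = 1.28 × (1288)^1.09 = 3141 m
     = 3.141 km

D_f ≈ 3.14 km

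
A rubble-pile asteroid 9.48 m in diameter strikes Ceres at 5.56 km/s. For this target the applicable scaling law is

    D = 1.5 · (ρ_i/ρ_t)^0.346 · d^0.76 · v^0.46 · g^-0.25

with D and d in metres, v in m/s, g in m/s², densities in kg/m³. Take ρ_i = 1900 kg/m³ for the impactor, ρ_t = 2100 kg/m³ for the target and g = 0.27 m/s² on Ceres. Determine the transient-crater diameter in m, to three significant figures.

In SI units: v = 5560 m/s.
(ρ_i/ρ_t)^0.346 = (1900/2100)^0.346 = 0.9660
d^0.76 = 9.48^0.76 = 5.526
v^0.46 = 5560^0.46 = 52.81
g^-0.25 = 0.27^-0.25 = 1.387
D = 1.5 × 0.9660 × 5.526 × 52.81 × 1.387 = 586.5 m

D ≈ 587 m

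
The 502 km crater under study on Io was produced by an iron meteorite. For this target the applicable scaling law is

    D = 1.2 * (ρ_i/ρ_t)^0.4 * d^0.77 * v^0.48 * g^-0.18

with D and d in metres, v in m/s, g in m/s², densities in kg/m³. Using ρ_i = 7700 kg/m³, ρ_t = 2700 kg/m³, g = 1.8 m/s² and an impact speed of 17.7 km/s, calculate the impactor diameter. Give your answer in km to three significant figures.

Rearranging for d: d = [D / (1.2 · (7700/2700)^0.4 · 17700^0.48 · 1.8^-0.18)]^(1/0.77).
D = 502000 m.
(7700/2700)^0.4 = 1.521
17700^0.48 = 109.4
1.8^-0.18 = 0.8996
Denominator = 1.2 × 1.521 × 109.4 × 0.8996 = 179.6
D / 179.6 = 502000 / 179.6 = 2795
d = 2795^(1/0.77) = 2795^1.2987 = 29910 m

d ≈ 29.9 km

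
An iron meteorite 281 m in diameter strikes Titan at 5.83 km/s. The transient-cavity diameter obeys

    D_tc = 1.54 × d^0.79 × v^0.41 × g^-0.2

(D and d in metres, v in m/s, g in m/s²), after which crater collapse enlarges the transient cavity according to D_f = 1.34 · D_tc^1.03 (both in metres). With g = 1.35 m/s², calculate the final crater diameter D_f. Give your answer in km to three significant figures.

D_f ≈ 7.52 km

v = 5830 m/s.
d^0.79 = 281^0.79 = 86.00
v^0.41 = 5830^0.41 = 34.99
g^-0.2 = 1.35^-0.2 = 0.9417
D_tc = 1.54 × 86.00 × 34.99 × 0.9417 = 4364 m
D_f = 1.34 × (4364)^1.03 = 7519 m
     = 7.519 km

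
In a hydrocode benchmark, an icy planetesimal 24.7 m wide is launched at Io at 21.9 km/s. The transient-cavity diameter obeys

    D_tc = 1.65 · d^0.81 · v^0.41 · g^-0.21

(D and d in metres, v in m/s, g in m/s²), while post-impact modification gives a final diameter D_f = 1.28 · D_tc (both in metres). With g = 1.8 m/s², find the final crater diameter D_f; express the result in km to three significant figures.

v = 21900 m/s.
d^0.81 = 24.7^0.81 = 13.43
v^0.41 = 21900^0.41 = 60.20
g^-0.21 = 1.8^-0.21 = 0.8839
D_tc = 1.65 × 13.43 × 60.20 × 0.8839 = 1179 m
D_f = 1.28 × 1179 = 1509 m
     = 1.509 km

D_f ≈ 1.51 km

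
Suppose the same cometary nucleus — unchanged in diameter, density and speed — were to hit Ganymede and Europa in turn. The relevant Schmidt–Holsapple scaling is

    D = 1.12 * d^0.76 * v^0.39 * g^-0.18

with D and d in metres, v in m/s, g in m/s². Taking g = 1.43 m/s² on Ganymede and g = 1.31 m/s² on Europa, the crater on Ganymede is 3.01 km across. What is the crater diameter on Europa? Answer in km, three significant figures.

D ≈ 3.06 km

All impactor-dependent factors cancel in the ratio, leaving D_Europa/D_Ganymede = (g_Europa/g_Ganymede)^-0.18.
(1.31/1.43)^-0.18 = 0.9161^-0.18 = 1.016
D_Europa = 1.016 × 3.01 km = 3.06 km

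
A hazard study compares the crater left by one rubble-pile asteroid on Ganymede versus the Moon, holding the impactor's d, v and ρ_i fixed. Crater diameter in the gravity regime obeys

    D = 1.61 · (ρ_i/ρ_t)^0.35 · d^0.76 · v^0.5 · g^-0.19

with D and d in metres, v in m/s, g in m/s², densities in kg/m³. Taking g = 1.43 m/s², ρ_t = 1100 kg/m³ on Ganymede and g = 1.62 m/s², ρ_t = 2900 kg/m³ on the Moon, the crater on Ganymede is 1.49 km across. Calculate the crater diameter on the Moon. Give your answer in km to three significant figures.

The impactor-only factors (d, v, ρ_i) cancel in the ratio, leaving D_Moon/D_Ganymede = (g_Moon/g_Ganymede)^-0.19 · (ρ_t,Ganymede/ρ_t,Moon)^0.35.
(1.62/1.43)^-0.19 = 1.133^-0.19 = 0.9766
(1100/2900)^0.35 = 0.3793^0.35 = 0.7123
Ratio = 0.9766 × 0.7123 = 0.6956
D_Moon = 0.6956 × 1.49 km = 1.04 km

D ≈ 1.04 km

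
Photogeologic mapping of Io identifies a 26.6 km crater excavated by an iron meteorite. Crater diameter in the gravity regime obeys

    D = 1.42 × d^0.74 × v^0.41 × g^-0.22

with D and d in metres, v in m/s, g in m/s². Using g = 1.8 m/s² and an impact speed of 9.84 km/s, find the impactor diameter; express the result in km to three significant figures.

d ≈ 4.34 km

Rearranging for d: d = [D / (1.42 · 9840^0.41 · 1.8^-0.22)]^(1/0.74).
D = 26600 m.
9840^0.41 = 43.36
1.8^-0.22 = 0.8787
Denominator = 1.42 × 43.36 × 0.8787 = 54.10
D / 54.10 = 26600 / 54.10 = 491.7
d = 491.7^(1/0.74) = 491.7^1.3514 = 4341 m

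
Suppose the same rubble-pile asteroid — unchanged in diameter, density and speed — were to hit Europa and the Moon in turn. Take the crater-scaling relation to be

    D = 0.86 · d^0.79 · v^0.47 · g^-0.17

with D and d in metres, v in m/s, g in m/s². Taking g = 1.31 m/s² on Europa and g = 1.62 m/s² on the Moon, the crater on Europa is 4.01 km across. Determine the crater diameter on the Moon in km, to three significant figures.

All impactor-dependent factors cancel in the ratio, leaving D_Moon/D_Europa = (g_Moon/g_Europa)^-0.17.
(1.62/1.31)^-0.17 = 1.237^-0.17 = 0.9645
D_Moon = 0.9645 × 4.01 km = 3.87 km

D ≈ 3.87 km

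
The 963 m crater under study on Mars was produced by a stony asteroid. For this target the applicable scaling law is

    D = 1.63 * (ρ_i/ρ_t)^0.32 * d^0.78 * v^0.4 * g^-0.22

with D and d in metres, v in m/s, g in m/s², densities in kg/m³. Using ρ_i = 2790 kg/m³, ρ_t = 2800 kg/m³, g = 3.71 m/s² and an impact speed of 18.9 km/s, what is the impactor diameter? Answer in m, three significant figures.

d ≈ 33.2 m

Rearranging for d: d = [D / (1.63 · (2790/2800)^0.32 · 18900^0.4 · 3.71^-0.22)]^(1/0.78).
(2790/2800)^0.32 = 0.9989
18900^0.4 = 51.36
3.71^-0.22 = 0.7494
Denominator = 1.63 × 0.9989 × 51.36 × 0.7494 = 62.67
D / 62.67 = 963 / 62.67 = 15.37
d = 15.37^(1/0.78) = 15.37^1.2821 = 33.22 m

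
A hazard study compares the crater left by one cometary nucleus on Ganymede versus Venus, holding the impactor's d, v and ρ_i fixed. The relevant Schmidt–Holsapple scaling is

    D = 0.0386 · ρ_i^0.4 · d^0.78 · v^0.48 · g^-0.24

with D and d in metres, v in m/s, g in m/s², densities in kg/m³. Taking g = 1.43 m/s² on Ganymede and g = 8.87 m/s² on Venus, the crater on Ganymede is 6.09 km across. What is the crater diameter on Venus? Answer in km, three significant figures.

D ≈ 3.93 km

All impactor-dependent factors cancel in the ratio, leaving D_Venus/D_Ganymede = (g_Venus/g_Ganymede)^-0.24.
(8.87/1.43)^-0.24 = 6.203^-0.24 = 0.6453
D_Venus = 0.6453 × 6.09 km = 3.93 km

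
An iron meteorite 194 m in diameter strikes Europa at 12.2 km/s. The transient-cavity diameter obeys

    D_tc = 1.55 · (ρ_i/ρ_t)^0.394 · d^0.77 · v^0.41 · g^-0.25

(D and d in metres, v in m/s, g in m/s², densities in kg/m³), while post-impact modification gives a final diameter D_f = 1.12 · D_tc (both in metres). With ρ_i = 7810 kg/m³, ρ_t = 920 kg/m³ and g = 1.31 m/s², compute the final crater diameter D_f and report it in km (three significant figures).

v = 12200 m/s.
(ρ_i/ρ_t)^0.394 = (7810/920)^0.394 = 2.323
d^0.77 = 194^0.77 = 57.76
v^0.41 = 12200^0.41 = 47.36
g^-0.25 = 1.31^-0.25 = 0.9347
D_tc = 1.55 × 2.323 × 57.76 × 47.36 × 0.9347 = 9206 m
D_f = 1.12 × 9206 = 10311 m
     = 10.31 km

D_f ≈ 10.3 km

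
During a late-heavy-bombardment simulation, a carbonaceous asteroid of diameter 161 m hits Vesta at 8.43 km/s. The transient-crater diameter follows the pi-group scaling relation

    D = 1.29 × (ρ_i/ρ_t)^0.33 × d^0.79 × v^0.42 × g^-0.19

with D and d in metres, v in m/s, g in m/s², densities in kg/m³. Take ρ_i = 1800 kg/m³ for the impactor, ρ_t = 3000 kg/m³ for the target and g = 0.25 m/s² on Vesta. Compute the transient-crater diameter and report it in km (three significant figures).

D ≈ 3.50 km

In SI units: v = 8430 m/s.
(ρ_i/ρ_t)^0.33 = (1800/3000)^0.33 = 0.8449
d^0.79 = 161^0.79 = 55.39
v^0.42 = 8430^0.42 = 44.55
g^-0.19 = 0.25^-0.19 = 1.301
D = 1.29 × 0.8449 × 55.39 × 44.55 × 1.301 = 3499 m
   = 3.499 km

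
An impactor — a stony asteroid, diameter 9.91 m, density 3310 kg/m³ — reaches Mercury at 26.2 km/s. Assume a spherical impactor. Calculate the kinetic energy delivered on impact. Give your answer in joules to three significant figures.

v = 26200 m/s.
Mass m = (π/6) ρ d³ = (π/6) × 3310 × (9.91)³ = 1.687 × 10^6 kg
E = ½ m v² = 0.5 × 1.687 × 10^6 × (26200)² = 5.790 × 10^14 J

E ≈ 5.79 × 10^14 J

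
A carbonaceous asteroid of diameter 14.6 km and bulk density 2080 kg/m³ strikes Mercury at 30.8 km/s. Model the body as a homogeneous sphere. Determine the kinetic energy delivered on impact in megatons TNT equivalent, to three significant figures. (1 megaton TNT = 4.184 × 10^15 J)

E ≈ 3.84 × 10^8 Mt TNT

d = 14600 m; v = 30800 m/s.
Mass m = (π/6) ρ d³ = (π/6) × 2080 × (14600)³ = 3.389 × 10^15 kg
E = ½ m v² = 0.5 × 3.389 × 10^15 × (30800)² = 1.607 × 10^24 J
   = 1.607 × 10^24 / 4.184×10^15 = 3.841 × 10^8 Mt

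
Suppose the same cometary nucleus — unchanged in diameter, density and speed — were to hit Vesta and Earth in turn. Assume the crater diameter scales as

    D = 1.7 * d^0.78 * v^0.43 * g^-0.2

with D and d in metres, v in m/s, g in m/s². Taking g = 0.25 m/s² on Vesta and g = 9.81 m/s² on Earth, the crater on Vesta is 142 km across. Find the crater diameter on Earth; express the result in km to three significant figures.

D ≈ 68.2 km

All impactor-dependent factors cancel in the ratio, leaving D_Earth/D_Vesta = (g_Earth/g_Vesta)^-0.2.
(9.81/0.25)^-0.2 = 39.24^-0.2 = 0.4800
D_Earth = 0.4800 × 142 km = 68.2 km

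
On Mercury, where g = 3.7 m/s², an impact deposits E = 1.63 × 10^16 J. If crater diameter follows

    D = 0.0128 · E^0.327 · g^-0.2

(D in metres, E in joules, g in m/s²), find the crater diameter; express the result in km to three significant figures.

D ≈ 1.97 km

E^0.327 = (1.63 × 10^16)^0.327 = 2.002 × 10^5
g^-0.2 = 3.7^-0.2 = 0.7698
D = 0.0128 × 2.002 × 10^5 × 0.7698 = 1973 m
   = 1.973 km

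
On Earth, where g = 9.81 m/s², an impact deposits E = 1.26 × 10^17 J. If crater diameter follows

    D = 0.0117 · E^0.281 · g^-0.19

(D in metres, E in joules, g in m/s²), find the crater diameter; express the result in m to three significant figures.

D ≈ 484 m

E^0.281 = (1.26 × 10^17)^0.281 = 6.386 × 10^4
g^-0.19 = 9.81^-0.19 = 0.6480
D = 0.0117 × 6.386 × 10^4 × 0.6480 = 484.2 m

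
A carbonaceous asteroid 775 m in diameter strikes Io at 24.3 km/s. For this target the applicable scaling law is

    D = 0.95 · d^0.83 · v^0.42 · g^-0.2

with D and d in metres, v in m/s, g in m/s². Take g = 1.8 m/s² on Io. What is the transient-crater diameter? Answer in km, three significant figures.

In SI units: v = 24300 m/s.
d^0.83 = 775^0.83 = 250.1
v^0.42 = 24300^0.42 = 69.50
g^-0.2 = 1.8^-0.2 = 0.8891
D = 0.95 × 250.1 × 69.50 × 0.8891 = 14682 m
   = 14.68 km

D ≈ 14.7 km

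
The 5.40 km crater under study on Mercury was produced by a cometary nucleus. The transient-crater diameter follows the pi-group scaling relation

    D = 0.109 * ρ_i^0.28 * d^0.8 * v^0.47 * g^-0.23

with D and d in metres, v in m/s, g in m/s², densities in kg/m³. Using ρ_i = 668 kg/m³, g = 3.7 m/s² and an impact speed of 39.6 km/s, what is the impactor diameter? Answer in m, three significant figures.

Rearranging for d: d = [D / (0.109 · 668^0.28 · 39600^0.47 · 3.7^-0.23)]^(1/0.8).
D = 5400 m.
668^0.28 = 6.179
39600^0.47 = 144.8
3.7^-0.23 = 0.7401
Denominator = 0.109 × 6.179 × 144.8 × 0.7401 = 72.18
D / 72.18 = 5400 / 72.18 = 74.81
d = 74.81^(1/0.8) = 74.81^1.25 = 220.0 m

d ≈ 220 m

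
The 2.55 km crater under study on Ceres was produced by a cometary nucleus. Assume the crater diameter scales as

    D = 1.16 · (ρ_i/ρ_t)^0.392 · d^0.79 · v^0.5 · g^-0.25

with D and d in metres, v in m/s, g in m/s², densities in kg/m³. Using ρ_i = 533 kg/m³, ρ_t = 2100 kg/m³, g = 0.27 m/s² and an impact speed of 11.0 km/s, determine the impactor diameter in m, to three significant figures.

d ≈ 61.4 m

Rearranging for d: d = [D / (1.16 · (533/2100)^0.392 · 11000^0.5 · 0.27^-0.25)]^(1/0.79).
D = 2550 m.
(533/2100)^0.392 = 0.5842
11000^0.5 = 104.9
0.27^-0.25 = 1.387
Denominator = 1.16 × 0.5842 × 104.9 × 1.387 = 98.60
D / 98.60 = 2550 / 98.60 = 25.86
d = 25.86^(1/0.79) = 25.86^1.2658 = 61.39 m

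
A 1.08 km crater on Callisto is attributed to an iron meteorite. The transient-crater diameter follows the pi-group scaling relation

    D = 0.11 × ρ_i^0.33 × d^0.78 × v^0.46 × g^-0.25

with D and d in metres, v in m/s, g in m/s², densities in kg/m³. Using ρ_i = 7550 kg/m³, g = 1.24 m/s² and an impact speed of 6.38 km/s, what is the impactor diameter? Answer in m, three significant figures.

Rearranging for d: d = [D / (0.11 · 7550^0.33 · 6380^0.46 · 1.24^-0.25)]^(1/0.78).
D = 1080 m.
7550^0.33 = 19.04
6380^0.46 = 56.26
1.24^-0.25 = 0.9476
Denominator = 0.11 × 19.04 × 56.26 × 0.9476 = 111.7
D / 111.7 = 1080 / 111.7 = 9.669
d = 9.669^(1/0.78) = 9.669^1.2821 = 18.34 m

d ≈ 18.3 m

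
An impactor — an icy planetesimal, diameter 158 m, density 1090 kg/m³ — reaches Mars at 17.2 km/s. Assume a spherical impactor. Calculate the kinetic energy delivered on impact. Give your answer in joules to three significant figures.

E ≈ 3.33 × 10^17 J

v = 17200 m/s.
Mass m = (π/6) ρ d³ = (π/6) × 1090 × (158)³ = 2.251 × 10^9 kg
E = ½ m v² = 0.5 × 2.251 × 10^9 × (17200)² = 3.330 × 10^17 J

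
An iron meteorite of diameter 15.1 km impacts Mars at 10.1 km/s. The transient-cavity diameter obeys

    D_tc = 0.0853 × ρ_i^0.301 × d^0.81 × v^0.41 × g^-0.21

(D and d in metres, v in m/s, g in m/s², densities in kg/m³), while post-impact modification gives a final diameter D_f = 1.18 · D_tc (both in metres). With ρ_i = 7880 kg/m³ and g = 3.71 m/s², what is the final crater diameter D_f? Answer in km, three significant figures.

D_f ≈ 121 km

In SI: d = 15100 m, v = 10100 m/s.
ρ_i^0.301 = 7880^0.301 = 14.89
d^0.81 = 15100^0.81 = 2426
v^0.41 = 10100^0.41 = 43.83
g^-0.21 = 3.71^-0.21 = 0.7593
D_tc = 0.0853 × 14.89 × 2426 × 43.83 × 0.7593 = 1.025 × 10^5 m
D_f = 1.18 × 1.025 × 10^5 = 1.210 × 10^5 m
     = 121.0 km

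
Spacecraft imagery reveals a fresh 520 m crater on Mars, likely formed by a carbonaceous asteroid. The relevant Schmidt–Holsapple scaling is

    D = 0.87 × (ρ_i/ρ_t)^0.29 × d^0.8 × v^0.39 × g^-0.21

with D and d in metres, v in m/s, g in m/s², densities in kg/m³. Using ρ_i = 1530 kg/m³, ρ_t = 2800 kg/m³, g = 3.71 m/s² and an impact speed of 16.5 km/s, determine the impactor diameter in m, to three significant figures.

d ≈ 45.6 m

Rearranging for d: d = [D / (0.87 · (1530/2800)^0.29 · 16500^0.39 · 3.71^-0.21)]^(1/0.8).
(1530/2800)^0.29 = 0.8392
16500^0.39 = 44.14
3.71^-0.21 = 0.7593
Denominator = 0.87 × 0.8392 × 44.14 × 0.7593 = 24.47
D / 24.47 = 520 / 24.47 = 21.25
d = 21.25^(1/0.8) = 21.25^1.25 = 45.62 m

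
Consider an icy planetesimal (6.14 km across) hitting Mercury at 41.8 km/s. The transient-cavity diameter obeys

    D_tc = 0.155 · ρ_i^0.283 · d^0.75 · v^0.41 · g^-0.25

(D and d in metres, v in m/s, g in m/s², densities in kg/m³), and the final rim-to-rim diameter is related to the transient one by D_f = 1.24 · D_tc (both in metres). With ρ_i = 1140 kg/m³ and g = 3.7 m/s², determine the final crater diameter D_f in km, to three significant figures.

In SI: d = 6140 m, v = 41800 m/s.
ρ_i^0.283 = 1140^0.283 = 7.330
d^0.75 = 6140^0.75 = 693.6
v^0.41 = 41800^0.41 = 78.47
g^-0.25 = 3.7^-0.25 = 0.7210
D_tc = 0.155 × 7.330 × 693.6 × 78.47 × 0.7210 = 44580 m
D_f = 1.24 × 44580 = 55279 m
     = 55.28 km

D_f ≈ 55.3 km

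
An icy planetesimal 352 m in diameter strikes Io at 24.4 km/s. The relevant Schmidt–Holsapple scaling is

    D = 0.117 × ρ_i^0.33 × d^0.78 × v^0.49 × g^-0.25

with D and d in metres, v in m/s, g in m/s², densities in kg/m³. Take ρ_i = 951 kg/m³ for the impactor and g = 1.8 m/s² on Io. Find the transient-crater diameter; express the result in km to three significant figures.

In SI units: v = 24400 m/s.
ρ_i^0.33 = 951^0.33 = 9.612
d^0.78 = 352^0.78 = 96.90
v^0.49 = 24400^0.49 = 141.2
g^-0.25 = 1.8^-0.25 = 0.8633
D = 0.117 × 9.612 × 96.90 × 141.2 × 0.8633 = 13284 m
   = 13.28 km

D ≈ 13.3 km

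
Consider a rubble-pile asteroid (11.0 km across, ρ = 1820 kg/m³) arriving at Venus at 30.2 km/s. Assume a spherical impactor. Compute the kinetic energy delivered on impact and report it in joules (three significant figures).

E ≈ 5.78 × 10^23 J

d = 11000 m; v = 30200 m/s.
Mass m = (π/6) ρ d³ = (π/6) × 1820 × (11000)³ = 1.268 × 10^15 kg
E = ½ m v² = 0.5 × 1.268 × 10^15 × (30200)² = 5.782 × 10^23 J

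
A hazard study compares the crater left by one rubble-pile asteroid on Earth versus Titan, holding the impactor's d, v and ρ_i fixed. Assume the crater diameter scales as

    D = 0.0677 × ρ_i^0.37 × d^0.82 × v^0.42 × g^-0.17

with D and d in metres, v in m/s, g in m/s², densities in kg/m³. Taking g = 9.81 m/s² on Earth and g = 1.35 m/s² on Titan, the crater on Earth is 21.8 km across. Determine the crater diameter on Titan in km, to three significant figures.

All impactor-dependent factors cancel in the ratio, leaving D_Titan/D_Earth = (g_Titan/g_Earth)^-0.17.
(1.35/9.81)^-0.17 = 0.1376^-0.17 = 1.401
D_Titan = 1.401 × 21.8 km = 30.5 km

D ≈ 30.5 km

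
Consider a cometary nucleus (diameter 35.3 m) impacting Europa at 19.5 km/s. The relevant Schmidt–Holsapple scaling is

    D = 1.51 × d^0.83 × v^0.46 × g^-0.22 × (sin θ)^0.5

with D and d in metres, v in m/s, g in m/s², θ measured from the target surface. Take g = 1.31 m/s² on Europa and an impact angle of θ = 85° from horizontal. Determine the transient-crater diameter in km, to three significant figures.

In SI units: v = 19500 m/s.
d^0.83 = 35.3^0.83 = 19.26
v^0.46 = 19500^0.46 = 94.06
g^-0.22 = 1.31^-0.22 = 0.9423
(sin 85°)^0.5 = 0.9962^0.5 = 0.9981
D = 1.51 × 19.26 × 94.06 × 0.9423 × 0.9981 = 2573 m
   = 2.573 km

D ≈ 2.57 km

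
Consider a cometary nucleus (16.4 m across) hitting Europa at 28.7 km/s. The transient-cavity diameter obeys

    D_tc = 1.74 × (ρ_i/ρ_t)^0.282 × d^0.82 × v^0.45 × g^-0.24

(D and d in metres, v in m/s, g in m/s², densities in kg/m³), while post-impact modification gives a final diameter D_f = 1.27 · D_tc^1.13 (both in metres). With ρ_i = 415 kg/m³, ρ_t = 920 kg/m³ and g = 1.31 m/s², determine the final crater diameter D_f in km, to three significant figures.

D_f ≈ 4.23 km

v = 28700 m/s.
(ρ_i/ρ_t)^0.282 = (415/920)^0.282 = 0.7989
d^0.82 = 16.4^0.82 = 9.912
v^0.45 = 28700^0.45 = 101.4
g^-0.24 = 1.31^-0.24 = 0.9372
D_tc = 1.74 × 0.7989 × 9.912 × 101.4 × 0.9372 = 1309 m
D_f = 1.27 × (1309)^1.13 = 4226 m
     = 4.226 km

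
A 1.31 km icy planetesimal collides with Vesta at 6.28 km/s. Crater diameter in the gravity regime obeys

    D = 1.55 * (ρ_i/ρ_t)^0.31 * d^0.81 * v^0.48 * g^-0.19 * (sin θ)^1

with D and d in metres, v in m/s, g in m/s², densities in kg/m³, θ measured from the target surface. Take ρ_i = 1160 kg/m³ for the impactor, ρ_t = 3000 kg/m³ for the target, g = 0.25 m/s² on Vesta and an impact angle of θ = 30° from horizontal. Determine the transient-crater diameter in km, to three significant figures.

D ≈ 16.7 km

In SI units: d = 1310 m, v = 6280 m/s.
(ρ_i/ρ_t)^0.31 = (1160/3000)^0.31 = 0.7449
d^0.81 = 1310^0.81 = 335.0
v^0.48 = 6280^0.48 = 66.53
g^-0.19 = 0.25^-0.19 = 1.301
(sin 30°)^1 = 0.5000^1 = 0.5000
D = 1.55 × 0.7449 × 335.0 × 66.53 × 1.301 × 0.5000 = 16739 m
   = 16.74 km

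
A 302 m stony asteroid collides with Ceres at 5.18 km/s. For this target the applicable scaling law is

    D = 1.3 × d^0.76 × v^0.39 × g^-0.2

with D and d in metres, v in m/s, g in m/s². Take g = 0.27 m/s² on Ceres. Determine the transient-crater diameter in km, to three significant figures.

In SI units: v = 5180 m/s.
d^0.76 = 302^0.76 = 76.70
v^0.39 = 5180^0.39 = 28.09
g^-0.2 = 0.27^-0.2 = 1.299
D = 1.3 × 76.70 × 28.09 × 1.299 = 3638 m
   = 3.638 km

D ≈ 3.64 km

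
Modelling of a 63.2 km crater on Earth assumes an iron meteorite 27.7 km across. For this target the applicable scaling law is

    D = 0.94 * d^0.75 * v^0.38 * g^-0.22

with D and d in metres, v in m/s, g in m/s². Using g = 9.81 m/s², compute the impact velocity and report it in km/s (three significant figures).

Rearranging for v: v = [D / (0.94 · 27700^0.75 · 9.81^-0.22)]^(1/0.38).
D = 63200 m.
27700^0.75 = 2147
9.81^-0.22 = 0.6051
Denominator = 0.94 × 2147 × 0.6051 = 1221
D / 1221 = 63200 / 1221 = 51.76
v = 51.76^(1/0.38) = 51.76^2.6316 = 32400 m/s

v ≈ 32.4 km/s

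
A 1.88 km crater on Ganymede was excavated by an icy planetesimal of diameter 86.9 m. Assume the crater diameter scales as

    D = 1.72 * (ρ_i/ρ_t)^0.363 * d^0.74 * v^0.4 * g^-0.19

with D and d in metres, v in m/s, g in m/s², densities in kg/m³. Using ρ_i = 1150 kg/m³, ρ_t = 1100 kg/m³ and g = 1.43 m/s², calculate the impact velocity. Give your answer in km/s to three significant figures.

Rearranging for v: v = [D / (1.72 · (1150/1100)^0.363 · 86.9^0.74 · 1.43^-0.19)]^(1/0.4).
D = 1880 m.
(1150/1100)^0.363 = 1.016
86.9^0.74 = 27.22
1.43^-0.19 = 0.9343
Denominator = 1.72 × 1.016 × 27.22 × 0.9343 = 44.44
D / 44.44 = 1880 / 44.44 = 42.30
v = 42.30^(1/0.4) = 42.30^2.5 = 11637 m/s

v ≈ 11.6 km/s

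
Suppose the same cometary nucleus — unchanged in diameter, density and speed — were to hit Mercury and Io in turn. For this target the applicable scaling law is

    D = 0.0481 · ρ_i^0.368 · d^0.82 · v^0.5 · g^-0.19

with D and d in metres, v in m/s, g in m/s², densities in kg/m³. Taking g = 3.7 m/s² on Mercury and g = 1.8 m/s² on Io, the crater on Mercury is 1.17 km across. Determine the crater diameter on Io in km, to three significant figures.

All impactor-dependent factors cancel in the ratio, leaving D_Io/D_Mercury = (g_Io/g_Mercury)^-0.19.
(1.8/3.7)^-0.19 = 0.4865^-0.19 = 1.147
D_Io = 1.147 × 1.17 km = 1.34 km

D ≈ 1.34 km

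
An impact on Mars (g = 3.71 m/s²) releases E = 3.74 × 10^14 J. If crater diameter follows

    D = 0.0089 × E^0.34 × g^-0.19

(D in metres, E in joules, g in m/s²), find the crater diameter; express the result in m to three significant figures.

E^0.34 = (3.74 × 10^14)^0.34 = 9.011 × 10^4
g^-0.19 = 3.71^-0.19 = 0.7795
D = 0.0089 × 9.011 × 10^4 × 0.7795 = 625.1 m

D ≈ 625 m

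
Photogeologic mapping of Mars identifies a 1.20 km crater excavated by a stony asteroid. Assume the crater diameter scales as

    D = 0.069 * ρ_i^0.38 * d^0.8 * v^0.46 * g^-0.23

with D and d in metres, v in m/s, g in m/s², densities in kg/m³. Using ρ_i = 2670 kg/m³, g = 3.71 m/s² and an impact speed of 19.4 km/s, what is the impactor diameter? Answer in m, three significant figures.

d ≈ 23.5 m

Rearranging for d: d = [D / (0.069 · 2670^0.38 · 19400^0.46 · 3.71^-0.23)]^(1/0.8).
D = 1200 m.
2670^0.38 = 20.05
19400^0.46 = 93.84
3.71^-0.23 = 0.7397
Denominator = 0.069 × 20.05 × 93.84 × 0.7397 = 96.03
D / 96.03 = 1200 / 96.03 = 12.50
d = 12.50^(1/0.8) = 12.50^1.25 = 23.50 m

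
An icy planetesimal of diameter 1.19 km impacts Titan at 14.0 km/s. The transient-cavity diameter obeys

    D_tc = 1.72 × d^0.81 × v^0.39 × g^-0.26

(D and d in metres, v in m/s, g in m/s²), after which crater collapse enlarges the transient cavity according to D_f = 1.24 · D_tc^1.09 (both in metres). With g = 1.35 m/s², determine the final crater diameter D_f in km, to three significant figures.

D_f ≈ 61.8 km

In SI: d = 1190 m, v = 14000 m/s.
d^0.81 = 1190^0.81 = 309.9
v^0.39 = 14000^0.39 = 41.40
g^-0.26 = 1.35^-0.26 = 0.9249
D_tc = 1.72 × 309.9 × 41.40 × 0.9249 = 20410 m
D_f = 1.24 × (20410)^1.09 = 61823 m
     = 61.82 km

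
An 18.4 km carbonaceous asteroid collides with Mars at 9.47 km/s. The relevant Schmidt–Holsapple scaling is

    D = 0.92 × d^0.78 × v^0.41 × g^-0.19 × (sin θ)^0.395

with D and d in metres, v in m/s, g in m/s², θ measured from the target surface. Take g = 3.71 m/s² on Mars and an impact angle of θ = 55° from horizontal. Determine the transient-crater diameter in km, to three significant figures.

D ≈ 60.0 km

In SI units: d = 18400 m, v = 9470 m/s.
d^0.78 = 18400^0.78 = 2121
v^0.41 = 9470^0.41 = 42.69
g^-0.19 = 3.71^-0.19 = 0.7795
(sin 55°)^0.395 = 0.8192^0.395 = 0.9242
D = 0.92 × 2121 × 42.69 × 0.7795 × 0.9242 = 60012 m
   = 60.01 km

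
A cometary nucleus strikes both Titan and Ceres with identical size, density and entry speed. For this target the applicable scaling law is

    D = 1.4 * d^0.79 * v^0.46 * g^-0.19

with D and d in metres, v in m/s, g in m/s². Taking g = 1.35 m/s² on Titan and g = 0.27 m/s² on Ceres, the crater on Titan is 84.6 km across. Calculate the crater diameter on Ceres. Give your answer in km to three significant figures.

All impactor-dependent factors cancel in the ratio, leaving D_Ceres/D_Titan = (g_Ceres/g_Titan)^-0.19.
(0.27/1.35)^-0.19 = 0.2000^-0.19 = 1.358
D_Ceres = 1.358 × 84.6 km = 115 km

D ≈ 115 km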